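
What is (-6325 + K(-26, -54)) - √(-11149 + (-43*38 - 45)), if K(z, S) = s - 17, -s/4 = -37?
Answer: -6194 - 2*I*√3207 ≈ -6194.0 - 113.26*I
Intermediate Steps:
s = 148 (s = -4*(-37) = 148)
K(z, S) = 131 (K(z, S) = 148 - 17 = 131)
(-6325 + K(-26, -54)) - √(-11149 + (-43*38 - 45)) = (-6325 + 131) - √(-11149 + (-43*38 - 45)) = -6194 - √(-11149 + (-1634 - 45)) = -6194 - √(-11149 - 1679) = -6194 - √(-12828) = -6194 - 2*I*√3207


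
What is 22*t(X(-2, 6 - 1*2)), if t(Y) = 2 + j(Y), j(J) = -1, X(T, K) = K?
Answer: 22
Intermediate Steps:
t(Y) = 1 (t(Y) = 2 - 1 = 1)
22*t(X(-2, 6 - 1*2)) = 22*1 = 22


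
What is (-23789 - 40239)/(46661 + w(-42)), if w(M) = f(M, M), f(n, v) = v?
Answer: -64028/46619 ≈ -1.3734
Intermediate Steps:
w(M) = M
(-23789 - 40239)/(46661 + w(-42)) = (-23789 - 40239)/(46661 - 42) = -64028/46619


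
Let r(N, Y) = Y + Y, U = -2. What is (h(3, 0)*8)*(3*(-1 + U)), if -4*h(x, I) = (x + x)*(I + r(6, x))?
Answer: 648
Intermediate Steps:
r(N, Y) = 2*Y
h(x, I) = -x*(I + 2*x)/2 (h(x, I) = -(x + x)*(I + 2*x)/4 = -2*x*(I + 2*x)/4 = -x*(I + 2*x)/2)
(h(3, 0)*8)*(3*(-1 + U)) = (-½*3*(0 + 2*3)*8)*(3*(-1 - 2)) = (-½*3*(0 + 6)*8)*(3*(-3)) = (-½*3*6*8)*(-9) = -9*8*(-9) = -72*(-9) = 648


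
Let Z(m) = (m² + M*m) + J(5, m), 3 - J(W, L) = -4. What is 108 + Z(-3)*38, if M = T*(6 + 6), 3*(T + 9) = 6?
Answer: 10292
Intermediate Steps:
T = -7 (T = -9 + (⅓)*6 = -9 + 2 = -7)
J(W, L) = 7 (J(W, L) = 3 - 1*(-4) = 3 + 4 = 7)
M = -84 (M = -7*(6 + 6) = -7*12 = -84)
Z(m) = 7 + m² - 84*m (Z(m) = (m² - 84*m) + 7 = 7 + m² - 84*m)
108 + Z(-3)*38 = 108 + (7 + (-3)² - 84*(-3))*38 = 108 + (7 + 9 + 252)*38 = 108 + 268*38 = 108 + 10184 = 10292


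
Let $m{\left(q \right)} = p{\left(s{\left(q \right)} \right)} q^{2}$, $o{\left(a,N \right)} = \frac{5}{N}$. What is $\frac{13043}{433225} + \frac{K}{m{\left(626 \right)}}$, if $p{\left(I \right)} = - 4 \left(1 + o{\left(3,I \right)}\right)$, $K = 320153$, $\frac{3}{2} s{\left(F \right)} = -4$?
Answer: $\frac{156587618763}{594196680350} \approx 0.26353$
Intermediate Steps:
$s{\left(F \right)} = - \frac{8}{3}$ ($s{\left(F \right)} = \frac{2}{3} \left(-4\right) = - \frac{8}{3}$)
$p{\left(I \right)} = -4 - \frac{20}{I}$ ($p{\left(I \right)} = - 4 \left(1 + \frac{5}{I}\right) = -4 - \frac{20}{I}$)
$m{\left(q \right)} = \frac{7 q^{2}}{2}$ ($m{\left(q \right)} = \left(-4 - \frac{20}{- \frac{8}{3}}\right) q^{2} = \left(-4 - - \frac{15}{2}\right) q^{2} = \left(-4 + \frac{15}{2}\right) q^{2} = \frac{7 q^{2}}{2}$)
$\frac{13043}{433225} + \frac{K}{m{\left(626 \right)}} = \frac{13043}{433225} + \frac{320153}{\frac{7}{2} \cdot 626^{2}} = 13043 \cdot \frac{1}{433225} + \frac{320153}{\frac{7}{2} \cdot 391876} = \frac{13043}{433225} + \frac{320153}{1371566} = \frac{156587618763}{594196680350}$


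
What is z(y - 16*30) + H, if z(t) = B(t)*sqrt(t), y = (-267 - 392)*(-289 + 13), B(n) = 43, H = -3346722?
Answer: -3346722 + 258*sqrt(5039) ≈ -3.3284e+6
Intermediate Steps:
y = 181884 (y = -659*(-276) = 181884)
z(t) = 43*sqrt(t)
z(y - 16*30) + H = 43*sqrt(181884 - 16*30) - 3346722 = 43*sqrt(181884 - 1*480) - 3346722 = 43*sqrt(181884 - 480) - 3346722 = 43*sqrt(181404) - 3346722 = 43*(6*sqrt(5039)) - 3346722 = 258*sqrt(5039) - 3346722 = -3346722 + 258*sqrt(5039)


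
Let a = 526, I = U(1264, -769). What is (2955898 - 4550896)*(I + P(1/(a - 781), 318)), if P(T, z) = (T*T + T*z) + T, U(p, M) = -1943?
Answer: 22405276995018/7225 ≈ 3.1011e+9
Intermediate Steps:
I = -1943
P(T, z) = T + T**2 + T*z (P(T, z) = (T**2 + T*z) + T = T + T**2 + T*z)
(2955898 - 4550896)*(I + P(1/(a - 781), 318)) = (2955898 - 4550896)*(-1943 + (1 + 1/(526 - 781) + 318)/(526 - 781)) = -1594998*(-1943 + (1 + 1/(-255) + 318)/(-255)) = -1594998*(-1943 - (1 - 1/255 + 318)/255) = -1594998*(-1943 - 1/255*81344/255) = -1594998*(-1943 - 81344/65025) = -1594998*(-126424919/65025) = 22405276995018/7225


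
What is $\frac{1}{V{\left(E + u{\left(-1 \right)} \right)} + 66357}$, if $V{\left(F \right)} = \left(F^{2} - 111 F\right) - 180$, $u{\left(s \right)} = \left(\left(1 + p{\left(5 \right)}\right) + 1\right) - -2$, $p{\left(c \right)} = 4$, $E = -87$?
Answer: $\frac{1}{81187} \approx 1.2317 \cdot 10^{-5}$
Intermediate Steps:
$u{\left(s \right)} = 8$ ($u{\left(s \right)} = \left(\left(1 + 4\right) + 1\right) - -2 = \left(5 + 1\right) + 2 = 6 + 2 = 8$)
$V{\left(F \right)} = -180 + F^{2} - 111 F$
$\frac{1}{V{\left(E + u{\left(-1 \right)} \right)} + 66357} = \frac{1}{\left(-180 + \left(-87 + 8\right)^{2} - 111 \left(-87 + 8\right)\right) + 66357} = \frac{1}{\left(-180 + \left(-79\right)^{2} - -8769\right) + 66357} = \frac{1}{\left(-180 + 6241 + 8769\right) + 66357} = \frac{1}{14830 + 66357} = \frac{1}{81187}$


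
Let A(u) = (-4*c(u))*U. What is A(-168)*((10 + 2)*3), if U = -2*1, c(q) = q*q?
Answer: 8128512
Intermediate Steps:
c(q) = q²
U = -2
A(u) = 8*u² (A(u) = -4*u²*(-2) = 8*u²)
A(-168)*((10 + 2)*3) = (8*(-168)²)*((10 + 2)*3) = (8*28224)*(12*3) = 225792*36 = 8128512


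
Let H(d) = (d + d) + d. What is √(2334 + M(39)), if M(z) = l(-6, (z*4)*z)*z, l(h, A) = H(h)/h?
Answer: √2451 ≈ 49.508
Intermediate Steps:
H(d) = 3*d (H(d) = 2*d + d = 3*d)
l(h, A) = 3 (l(h, A) = (3*h)/h = 3)
M(z) = 3*z
√(2334 + M(39)) = √(2334 + 3*39) = √(2334 + 117) = √2451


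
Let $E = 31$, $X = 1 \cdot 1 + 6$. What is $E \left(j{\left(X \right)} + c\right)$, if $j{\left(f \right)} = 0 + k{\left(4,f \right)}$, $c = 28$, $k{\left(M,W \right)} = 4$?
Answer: $992$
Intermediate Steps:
$X = 7$ ($X = 1 + 6 = 7$)
$j{\left(f \right)} = 4$ ($j{\left(f \right)} = 0 + 4 = 4$)
$E \left(j{\left(X \right)} + c\right) = 31 \left(4 + 28\right) = 31 \cdot 32 = 992$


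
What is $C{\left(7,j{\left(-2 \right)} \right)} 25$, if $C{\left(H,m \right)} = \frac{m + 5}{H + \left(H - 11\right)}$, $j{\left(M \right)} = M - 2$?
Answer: $\frac{25}{3} \approx 8.3333$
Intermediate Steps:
$j{\left(M \right)} = -2 + M$
$C{\left(H,m \right)} = \frac{5 + m}{-11 + 2 H}$ ($C{\left(H,m \right)} = \frac{5 + m}{H + \left(-11 + H\right)} = \frac{5 + m}{-11 + 2 H}$)
$C{\left(7,j{\left(-2 \right)} \right)} 25 = \frac{5 - 4}{-11 + 2 \cdot 7} \cdot 25 = \frac{5 - 4}{-11 + 14} \cdot 25 = \frac{1}{3} \cdot 1 \cdot 25 = \frac{1}{3} \cdot 25 = \frac{25}{3}$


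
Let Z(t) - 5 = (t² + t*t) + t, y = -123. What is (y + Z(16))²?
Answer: 168100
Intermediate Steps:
Z(t) = 5 + t + 2*t² (Z(t) = 5 + ((t² + t*t) + t) = 5 + ((t² + t²) + t) = 5 + (2*t² + t) = 5 + (t + 2*t²) = 5 + t + 2*t²)
(y + Z(16))² = (-123 + (5 + 16 + 2*16²))² = (-123 + (5 + 16 + 2*256))² = (-123 + (5 + 16 + 512))² = (-123 + 533)² = 410² = 168100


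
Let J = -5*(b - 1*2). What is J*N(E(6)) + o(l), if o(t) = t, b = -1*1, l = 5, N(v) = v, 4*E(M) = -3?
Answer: -25/4 ≈ -6.2500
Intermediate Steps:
E(M) = -3/4 (E(M) = (1/4)*(-3) = -3/4)
b = -1
J = 15 (J = -5*(-1 - 1*2) = -5*(-1 - 2) = -5*(-3) = 15)
J*N(E(6)) + o(l) = 15*(-3/4) + 5 = -45/4 + 5 = -25/4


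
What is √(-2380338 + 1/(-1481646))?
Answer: I*√5225496191879390454/1481646 ≈ 1542.8*I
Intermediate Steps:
√(-2380338 + 1/(-1481646)) = √(-2380338 - 1/1481646) = √(-3526818276349/1481646) = I*√5225496191879390454/1481646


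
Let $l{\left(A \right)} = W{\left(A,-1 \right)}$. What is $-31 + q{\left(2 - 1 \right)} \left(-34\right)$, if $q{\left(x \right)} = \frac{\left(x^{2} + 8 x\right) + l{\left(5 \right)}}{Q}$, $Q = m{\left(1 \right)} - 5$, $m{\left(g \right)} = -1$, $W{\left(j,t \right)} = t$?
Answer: $\frac{43}{3} \approx 14.333$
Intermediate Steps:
$l{\left(A \right)} = -1$
$Q = -6$ ($Q = -1 - 5 = -6$)
$q{\left(x \right)} = \frac{1}{6} - \frac{4 x}{3} - \frac{x^{2}}{6}$ ($q{\left(x \right)} = \frac{\left(x^{2} + 8 x\right) - 1}{-6} = \left(-1 + x^{2} + 8 x\right) \left(- \frac{1}{6}\right) = \frac{1}{6} - \frac{4 x}{3} - \frac{x^{2}}{6}$)
$-31 + q{\left(2 - 1 \right)} \left(-34\right) = -31 + \left(\frac{1}{6} - \frac{4 \left(2 - 1\right)}{3} - \frac{\left(2 - 1\right)^{2}}{6}\right) \left(-34\right) = -31 + \left(\frac{1}{6} - \frac{4}{3} - \frac{1^{2}}{6}\right) \left(-34\right) = -31 + \left(\frac{1}{6} - \frac{4}{3} - \frac{1}{6}\right) \left(-34\right) = -31 - - \frac{136}{3} = -31 + \frac{136}{3} = \frac{43}{3}$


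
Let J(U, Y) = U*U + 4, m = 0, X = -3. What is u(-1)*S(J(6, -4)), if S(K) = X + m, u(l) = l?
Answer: 3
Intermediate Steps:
J(U, Y) = 4 + U² (J(U, Y) = U² + 4 = 4 + U²)
S(K) = -3 (S(K) = -3 + 0 = -3)
u(-1)*S(J(6, -4)) = -1*(-3) = 3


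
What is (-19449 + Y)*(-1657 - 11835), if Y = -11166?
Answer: 413057580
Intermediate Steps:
(-19449 + Y)*(-1657 - 11835) = (-19449 - 11166)*(-1657 - 11835) = -30615*(-13492) = 413057580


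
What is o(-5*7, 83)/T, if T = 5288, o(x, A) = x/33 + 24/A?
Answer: -2113/14483832 ≈ -0.00014589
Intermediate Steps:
o(x, A) = 24/A + x/33 (o(x, A) = x*(1/33) + 24/A = x/33 + 24/A = 24/A + x/33)
o(-5*7, 83)/T = (24/83 + (-5*7)/33)/5288 = (24*(1/83) + (1/33)*(-35))*(1/5288) = (24/83 - 35/33)*(1/5288) = -2113/2739*1/5288 = -2113/14483832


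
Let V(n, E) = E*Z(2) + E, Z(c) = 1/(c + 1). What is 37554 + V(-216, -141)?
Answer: 37366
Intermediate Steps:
Z(c) = 1/(1 + c)
V(n, E) = 4*E/3 (V(n, E) = E/(1 + 2) + E = E/3 + E = 4*E/3)
37554 + V(-216, -141) = 37554 + (4/3)*(-141) = 37554 - 188 = 37366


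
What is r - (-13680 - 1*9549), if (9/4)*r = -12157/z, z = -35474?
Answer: 3708139271/159633 ≈ 23229.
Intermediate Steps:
r = 24314/159633 (r = 4*(-12157/(-35474))/9 = 4*(-12157*(-1/35474))/9 = (4/9)*(12157/35474) = 24314/159633 ≈ 0.15231)
r - (-13680 - 1*9549) = 24314/159633 - (-13680 - 1*9549) = 24314/159633 - (-13680 - 9549) = 24314/159633 - 1*(-23229) = 24314/159633 + 23229 = 3708139271/159633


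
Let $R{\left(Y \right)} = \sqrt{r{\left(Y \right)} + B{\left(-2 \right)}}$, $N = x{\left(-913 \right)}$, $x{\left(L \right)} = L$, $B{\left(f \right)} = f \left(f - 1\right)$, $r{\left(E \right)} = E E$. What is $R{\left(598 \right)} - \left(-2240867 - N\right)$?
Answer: $2239954 + \sqrt{357610} \approx 2.2406 \cdot 10^{6}$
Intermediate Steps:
$r{\left(E \right)} = E^{2}$
$B{\left(f \right)} = f \left(-1 + f\right)$
$N = -913$
$R{\left(Y \right)} = \sqrt{6 + Y^{2}}$ ($R{\left(Y \right)} = \sqrt{Y^{2} - 2 \left(-1 - 2\right)} = \sqrt{Y^{2} - -6} = \sqrt{Y^{2} + 6} = \sqrt{6 + Y^{2}}$)
$R{\left(598 \right)} - \left(-2240867 - N\right) = \sqrt{6 + 598^{2}} - \left(-2240867 - -913\right) = \sqrt{6 + 357604} - \left(-2240867 + 913\right) = \sqrt{357610} - -2239954 = \sqrt{357610} + 2239954 = 2239954 + \sqrt{357610}$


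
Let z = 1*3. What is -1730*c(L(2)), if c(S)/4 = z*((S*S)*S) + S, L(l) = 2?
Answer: -179920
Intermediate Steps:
z = 3
c(S) = 4*S + 12*S³ (c(S) = 4*(3*((S*S)*S) + S) = 4*(3*(S²*S) + S) = 4*(3*S³ + S) = 4*(S + 3*S³) = 4*S + 12*S³)
-1730*c(L(2)) = -1730*(4*2 + 12*2³) = -1730*(8 + 12*8) = -1730*(8 + 96) = -1730*104 = -179920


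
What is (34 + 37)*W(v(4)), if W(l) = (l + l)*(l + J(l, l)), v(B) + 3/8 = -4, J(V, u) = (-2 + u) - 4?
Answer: 146615/16 ≈ 9163.4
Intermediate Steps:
J(V, u) = -6 + u
v(B) = -35/8 (v(B) = -3/8 - 4 = -35/8)
W(l) = 2*l*(-6 + 2*l) (W(l) = (l + l)*(l + (-6 + l)) = (2*l)*(-6 + 2*l) = 2*l*(-6 + 2*l))
(34 + 37)*W(v(4)) = (34 + 37)*(4*(-35/8)*(-3 - 35/8)) = 71*(4*(-35/8)*(-59/8)) = 71*(2065/16) = 146615/16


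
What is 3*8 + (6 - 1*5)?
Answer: 25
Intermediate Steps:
3*8 + (6 - 1*5) = 24 + (6 - 5) = 24 + 1 = 25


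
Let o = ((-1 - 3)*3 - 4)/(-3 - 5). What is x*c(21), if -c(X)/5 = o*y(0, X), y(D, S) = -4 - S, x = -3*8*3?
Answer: -18000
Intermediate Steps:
x = -72 (x = -24*3 = -72)
o = 2 (o = (-4*3 - 4)/(-8) = (-12 - 4)*(-1/8) = -16*(-1/8) = 2)
c(X) = 40 + 10*X (c(X) = -10*(-4 - X) = -5*(-8 - 2*X) = 40 + 10*X)
x*c(21) = -72*(40 + 10*21) = -72*(40 + 210) = -72*250 = -18000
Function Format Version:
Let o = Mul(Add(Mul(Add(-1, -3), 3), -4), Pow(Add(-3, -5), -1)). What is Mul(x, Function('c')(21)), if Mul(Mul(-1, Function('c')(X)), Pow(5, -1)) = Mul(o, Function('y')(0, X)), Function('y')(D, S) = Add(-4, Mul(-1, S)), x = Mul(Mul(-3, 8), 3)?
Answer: -18000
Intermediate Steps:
x = -72 (x = Mul(-24, 3) = -72)
o = 2 (o = Mul(Add(Mul(-4, 3), -4), Pow(-8, -1)) = Mul(Add(-12, -4), Rational(-1, 8)) = Mul(-16, Rational(-1, 8)) = 2)
Function('c')(X) = Add(40, Mul(10, X)) (Function('c')(X) = Mul(-5, Mul(2, Add(-4, Mul(-1, X)))) = Mul(-5, Add(-8, Mul(-2, X))) = Add(40, Mul(10, X)))
Mul(x, Function('c')(21)) = Mul(-72, Add(40, Mul(10, 21))) = Mul(-72, Add(40, 210)) = Mul(-72, 250) = -18000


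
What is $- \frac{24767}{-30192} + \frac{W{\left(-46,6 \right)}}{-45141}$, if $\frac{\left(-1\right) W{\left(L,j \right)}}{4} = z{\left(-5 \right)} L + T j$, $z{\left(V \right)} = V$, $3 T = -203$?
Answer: $\frac{121861331}{151433008} \approx 0.80472$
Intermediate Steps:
$T = - \frac{203}{3}$ ($T = \frac{1}{3} \left(-203\right) = - \frac{203}{3} \approx -67.667$)
$W{\left(L,j \right)} = 20 L + \frac{812 j}{3}$ ($W{\left(L,j \right)} = - 4 \left(- 5 L - \frac{203 j}{3}\right) = 20 L + \frac{812 j}{3}$)
$- \frac{24767}{-30192} + \frac{W{\left(-46,6 \right)}}{-45141} = - \frac{24767}{-30192} + \frac{20 \left(-46\right) + \frac{812}{3} \cdot 6}{-45141} = \left(-24767\right) \left(- \frac{1}{30192}\right) + \left(-920 + 1624\right) \left(- \frac{1}{45141}\right) = \frac{24767}{30192} + 704 \left(- \frac{1}{45141}\right) = \frac{24767}{30192} - \frac{704}{45141} = \frac{121861331}{151433008}$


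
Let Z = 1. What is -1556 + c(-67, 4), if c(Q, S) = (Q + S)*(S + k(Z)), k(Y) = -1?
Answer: -1745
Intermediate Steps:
c(Q, S) = (-1 + S)*(Q + S) (c(Q, S) = (Q + S)*(S - 1) = (Q + S)*(-1 + S) = (-1 + S)*(Q + S))
-1556 + c(-67, 4) = -1556 + (4**2 - 1*(-67) - 1*4 - 67*4) = -1556 + (16 + 67 - 4 - 268) = -1556 - 189 = -1745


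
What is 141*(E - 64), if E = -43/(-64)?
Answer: -571473/64 ≈ -8929.3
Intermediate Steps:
E = 43/64 (E = -43*(-1/64) = 43/64 ≈ 0.67188)
141*(E - 64) = 141*(43/64 - 64) = 141*(-4053/64) = -571473/64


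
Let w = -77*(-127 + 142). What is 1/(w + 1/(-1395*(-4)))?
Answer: -5580/6444899 ≈ -0.00086580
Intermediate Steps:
w = -1155 (w = -77*15 = -1155)
1/(w + 1/(-1395*(-4))) = 1/(-1155 + 1/(-1395*(-4))) = 1/(-1155 + 1/(-465*(-12))) = 1/(-1155 + 1/5580) = 1/(-6444899/5580) = -5580/6444899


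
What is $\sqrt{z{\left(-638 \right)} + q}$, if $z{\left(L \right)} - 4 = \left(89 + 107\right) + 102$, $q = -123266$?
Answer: $2 i \sqrt{30741} \approx 350.66 i$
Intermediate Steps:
$z{\left(L \right)} = 302$ ($z{\left(L \right)} = 4 + \left(\left(89 + 107\right) + 102\right) = 4 + \left(196 + 102\right) = 4 + 298 = 302$)
$\sqrt{z{\left(-638 \right)} + q} = \sqrt{302 - 123266} = \sqrt{-122964} = 2 i \sqrt{30741}$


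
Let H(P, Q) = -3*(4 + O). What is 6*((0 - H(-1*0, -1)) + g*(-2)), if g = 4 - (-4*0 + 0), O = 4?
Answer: 96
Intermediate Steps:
H(P, Q) = -24 (H(P, Q) = -3*(4 + 4) = -3*8 = -24)
g = 4 (g = 4 - (0 + 0) = 4 - 1*0 = 4 + 0 = 4)
6*((0 - H(-1*0, -1)) + g*(-2)) = 6*((0 - 1*(-24)) + 4*(-2)) = 6*((0 + 24) - 8) = 6*(24 - 8) = 6*16 = 96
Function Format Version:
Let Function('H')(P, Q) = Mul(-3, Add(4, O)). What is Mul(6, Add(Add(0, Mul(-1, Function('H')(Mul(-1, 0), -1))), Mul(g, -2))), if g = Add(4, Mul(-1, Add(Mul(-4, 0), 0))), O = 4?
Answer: 96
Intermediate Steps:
Function('H')(P, Q) = -24 (Function('H')(P, Q) = Mul(-3, Add(4, 4)) = Mul(-3, 8) = -24)
g = 4 (g = Add(4, Mul(-1, Add(0, 0))) = Add(4, Mul(-1, 0)) = Add(4, 0) = 4)
Mul(6, Add(Add(0, Mul(-1, Function('H')(Mul(-1, 0), -1))), Mul(g, -2))) = Mul(6, Add(Add(0, Mul(-1, -24)), Mul(4, -2))) = Mul(6, Add(Add(0, 24), -8)) = Mul(6, Add(24, -8)) = Mul(6, 16) = 96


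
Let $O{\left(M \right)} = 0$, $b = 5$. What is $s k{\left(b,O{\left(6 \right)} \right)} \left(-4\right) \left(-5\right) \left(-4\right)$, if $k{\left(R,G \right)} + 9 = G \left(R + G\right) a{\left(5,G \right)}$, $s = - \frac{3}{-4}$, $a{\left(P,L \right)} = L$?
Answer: $540$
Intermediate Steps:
$s = \frac{3}{4}$ ($s = \left(-3\right) \left(- \frac{1}{4}\right) = \frac{3}{4} \approx 0.75$)
$k{\left(R,G \right)} = -9 + G^{2} \left(G + R\right)$ ($k{\left(R,G \right)} = -9 + G \left(R + G\right) G = -9 + G \left(G + R\right) G = -9 + G^{2} \left(G + R\right)$)
$s k{\left(b,O{\left(6 \right)} \right)} \left(-4\right) \left(-5\right) \left(-4\right) = \frac{3 \left(-9 + 0^{3} + 5 \cdot 0^{2}\right)}{4} \left(-4\right) \left(-5\right) \left(-4\right) = \frac{3 \left(-9 + 0 + 5 \cdot 0\right)}{4} \cdot 20 \left(-4\right) = \frac{3 \left(-9 + 0 + 0\right)}{4} \left(-80\right) = \frac{3}{4} \left(-9\right) \left(-80\right) = \left(- \frac{27}{4}\right) \left(-80\right) = 540$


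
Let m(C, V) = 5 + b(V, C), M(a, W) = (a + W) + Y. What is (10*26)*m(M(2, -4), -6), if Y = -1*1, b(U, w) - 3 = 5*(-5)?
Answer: -4420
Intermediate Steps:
b(U, w) = -22 (b(U, w) = 3 + 5*(-5) = 3 - 25 = -22)
Y = -1
M(a, W) = -1 + W + a (M(a, W) = (a + W) - 1 = (W + a) - 1 = -1 + W + a)
m(C, V) = -17 (m(C, V) = 5 - 22 = -17)
(10*26)*m(M(2, -4), -6) = (10*26)*(-17) = 260*(-17) = -4420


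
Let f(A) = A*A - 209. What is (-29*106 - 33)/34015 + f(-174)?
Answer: 1022725898/34015 ≈ 30067.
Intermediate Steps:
f(A) = -209 + A² (f(A) = A² - 209 = -209 + A²)
(-29*106 - 33)/34015 + f(-174) = (-29*106 - 33)/34015 + (-209 + (-174)²) = (-3074 - 33)*(1/34015) + (-209 + 30276) = -3107*1/34015 + 30067 = -3107/34015 + 30067 = 1022725898/34015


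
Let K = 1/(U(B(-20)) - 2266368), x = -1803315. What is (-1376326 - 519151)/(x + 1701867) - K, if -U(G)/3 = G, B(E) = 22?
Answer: 238665201137/12773622024 ≈ 18.684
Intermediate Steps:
U(G) = -3*G
K = -1/2266434 (K = 1/(-3*22 - 2266368) = 1/(-66 - 2266368) = 1/(-2266434) = -1/2266434 ≈ -4.4122e-7)
(-1376326 - 519151)/(x + 1701867) - K = (-1376326 - 519151)/(-1803315 + 1701867) - 1*(-1/2266434) = -1895477/(-101448) + 1/2266434 = -1895477*(-1/101448) + 1/2266434 = 1895477/101448 + 1/2266434 = 238665201137/12773622024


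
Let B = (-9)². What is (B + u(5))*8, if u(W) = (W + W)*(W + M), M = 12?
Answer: 2008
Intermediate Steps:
u(W) = 2*W*(12 + W) (u(W) = (W + W)*(W + 12) = (2*W)*(12 + W) = 2*W*(12 + W))
B = 81
(B + u(5))*8 = (81 + 2*5*(12 + 5))*8 = (81 + 2*5*17)*8 = (81 + 170)*8 = 251*8 = 2008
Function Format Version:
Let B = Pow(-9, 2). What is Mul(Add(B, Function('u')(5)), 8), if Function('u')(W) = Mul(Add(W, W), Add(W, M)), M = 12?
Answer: 2008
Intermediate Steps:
Function('u')(W) = Mul(2, W, Add(12, W)) (Function('u')(W) = Mul(Add(W, W), Add(W, 12)) = Mul(Mul(2, W), Add(12, W)) = Mul(2, W, Add(12, W)))
B = 81
Mul(Add(B, Function('u')(5)), 8) = Mul(Add(81, Mul(2, 5, Add(12, 5))), 8) = Mul(Add(81, Mul(2, 5, 17)), 8) = Mul(Add(81, 170), 8) = Mul(251, 8) = 2008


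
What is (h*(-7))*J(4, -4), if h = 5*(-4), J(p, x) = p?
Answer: 560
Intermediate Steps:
h = -20
(h*(-7))*J(4, -4) = -20*(-7)*4 = 140*4 = 560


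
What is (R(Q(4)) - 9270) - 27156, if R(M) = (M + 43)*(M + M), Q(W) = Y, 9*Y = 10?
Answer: -2942566/81 ≈ -36328.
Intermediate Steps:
Y = 10/9 (Y = (⅑)*10 = 10/9 ≈ 1.1111)
Q(W) = 10/9
R(M) = 2*M*(43 + M) (R(M) = (43 + M)*(2*M) = 2*M*(43 + M))
(R(Q(4)) - 9270) - 27156 = (2*(10/9)*(43 + 10/9) - 9270) - 27156 = (2*(10/9)*(397/9) - 9270) - 27156 = (7940/81 - 9270) - 27156 = -742930/81 - 27156 = -2942566/81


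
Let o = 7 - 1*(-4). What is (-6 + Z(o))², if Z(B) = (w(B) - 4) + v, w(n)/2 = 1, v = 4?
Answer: 16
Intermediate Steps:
w(n) = 2 (w(n) = 2*1 = 2)
o = 11 (o = 7 + 4 = 11)
Z(B) = 2 (Z(B) = (2 - 4) + 4 = -2 + 4 = 2)
(-6 + Z(o))² = (-6 + 2)² = (-4)² = 16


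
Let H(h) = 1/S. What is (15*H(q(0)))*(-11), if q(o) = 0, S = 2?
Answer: -165/2 ≈ -82.500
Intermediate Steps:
H(h) = ½ (H(h) = 1/2 = ½)
(15*H(q(0)))*(-11) = (15*(½))*(-11) = (15/2)*(-11) = -165/2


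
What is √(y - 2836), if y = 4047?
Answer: √1211 ≈ 34.799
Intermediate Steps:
√(y - 2836) = √(4047 - 2836) = √1211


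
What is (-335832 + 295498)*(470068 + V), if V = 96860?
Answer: -22866473952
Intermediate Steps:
(-335832 + 295498)*(470068 + V) = (-335832 + 295498)*(470068 + 96860) = -40334*566928 = -22866473952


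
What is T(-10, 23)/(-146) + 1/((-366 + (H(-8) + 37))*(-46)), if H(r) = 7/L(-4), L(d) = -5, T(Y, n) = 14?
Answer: -531579/5547416 ≈ -0.095825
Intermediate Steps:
H(r) = -7/5 (H(r) = 7/(-5) = 7*(-⅕) = -7/5)
T(-10, 23)/(-146) + 1/((-366 + (H(-8) + 37))*(-46)) = 14/(-146) + 1/((-366 + (-7/5 + 37))*(-46)) = 14*(-1/146) - 1/46/(-366 + 178/5) = -7/73 - 1/46/(-1652/5) = -7/73 - 5/1652*(-1/46) = -7/73 + 5/75992 = -531579/5547416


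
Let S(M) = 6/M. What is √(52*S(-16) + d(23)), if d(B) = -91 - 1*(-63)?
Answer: I*√190/2 ≈ 6.892*I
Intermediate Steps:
d(B) = -28 (d(B) = -91 + 63 = -28)
√(52*S(-16) + d(23)) = √(52*(6/(-16)) - 28) = √(52*(6*(-1/16)) - 28) = √(52*(-3/8) - 28) = √(-39/2 - 28) = √(-95/2) = I*√190/2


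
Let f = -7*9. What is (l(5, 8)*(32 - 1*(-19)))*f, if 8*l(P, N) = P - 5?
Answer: 0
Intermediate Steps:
l(P, N) = -5/8 + P/8 (l(P, N) = (P - 5)/8 = (-5 + P)/8 = -5/8 + P/8)
f = -63
(l(5, 8)*(32 - 1*(-19)))*f = ((-5/8 + (⅛)*5)*(32 - 1*(-19)))*(-63) = ((-5/8 + 5/8)*(32 + 19))*(-63) = (0*51)*(-63) = 0*(-63) = 0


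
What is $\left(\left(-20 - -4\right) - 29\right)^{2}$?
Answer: $2025$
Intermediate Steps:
$\left(\left(-20 - -4\right) - 29\right)^{2} = \left(\left(-20 + 4\right) - 29\right)^{2} = \left(-16 - 29\right)^{2} = \left(-45\right)^{2} = 2025$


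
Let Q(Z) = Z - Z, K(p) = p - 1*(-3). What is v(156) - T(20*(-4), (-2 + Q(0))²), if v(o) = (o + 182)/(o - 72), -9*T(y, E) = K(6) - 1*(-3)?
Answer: 75/14 ≈ 5.3571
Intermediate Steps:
K(p) = 3 + p (K(p) = p + 3 = 3 + p)
Q(Z) = 0
T(y, E) = -4/3 (T(y, E) = -((3 + 6) - 1*(-3))/9 = -(9 + 3)/9 = -⅑*12 = -4/3)
v(o) = (182 + o)/(-72 + o)
v(156) - T(20*(-4), (-2 + Q(0))²) = (182 + 156)/(-72 + 156) - 1*(-4/3) = 338/84 + 4/3 = (1/84)*338 + 4/3 = 169/42 + 4/3 = 75/14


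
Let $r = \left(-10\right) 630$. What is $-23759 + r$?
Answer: $-30059$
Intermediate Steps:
$r = -6300$
$-23759 + r = -23759 - 6300 = -30059$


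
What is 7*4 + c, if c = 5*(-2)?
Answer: 18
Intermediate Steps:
c = -10
7*4 + c = 7*4 - 10 = 28 - 10 = 18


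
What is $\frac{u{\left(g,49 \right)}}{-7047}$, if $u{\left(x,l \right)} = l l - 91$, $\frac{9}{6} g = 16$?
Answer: $- \frac{770}{2349} \approx -0.3278$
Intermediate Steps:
$g = \frac{32}{3}$ ($g = \frac{2}{3} \cdot 16 = \frac{32}{3} \approx 10.667$)
$u{\left(x,l \right)} = -91 + l^{2}$ ($u{\left(x,l \right)} = l^{2} - 91 = -91 + l^{2}$)
$\frac{u{\left(g,49 \right)}}{-7047} = \frac{-91 + 49^{2}}{-7047} = \left(-91 + 2401\right) \left(- \frac{1}{7047}\right) = 2310 \left(- \frac{1}{7047}\right) = - \frac{770}{2349}$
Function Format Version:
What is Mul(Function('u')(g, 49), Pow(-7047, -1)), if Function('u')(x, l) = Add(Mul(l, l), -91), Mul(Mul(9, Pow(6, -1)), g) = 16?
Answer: Rational(-770, 2349) ≈ -0.32780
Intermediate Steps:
g = Rational(32, 3) (g = Mul(Rational(2, 3), 16) = Rational(32, 3) ≈ 10.667)
Function('u')(x, l) = Add(-91, Pow(l, 2)) (Function('u')(x, l) = Add(Pow(l, 2), -91) = Add(-91, Pow(l, 2)))
Mul(Function('u')(g, 49), Pow(-7047, -1)) = Mul(Add(-91, Pow(49, 2)), Pow(-7047, -1)) = Mul(Add(-91, 2401), Rational(-1, 7047)) = Mul(2310, Rational(-1, 7047)) = Rational(-770, 2349)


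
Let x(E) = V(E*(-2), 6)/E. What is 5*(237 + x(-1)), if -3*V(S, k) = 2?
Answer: 3565/3 ≈ 1188.3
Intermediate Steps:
V(S, k) = -⅔ (V(S, k) = -⅓*2 = -⅔)
x(E) = -2/(3*E)
5*(237 + x(-1)) = 5*(237 - ⅔/(-1)) = 5*(237 - ⅔*(-1)) = 5*(237 + ⅔) = 5*(713/3) = 3565/3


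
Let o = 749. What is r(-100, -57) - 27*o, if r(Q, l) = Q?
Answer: -20323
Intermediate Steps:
r(-100, -57) - 27*o = -100 - 27*749 = -100 - 1*20223 = -100 - 20223 = -20323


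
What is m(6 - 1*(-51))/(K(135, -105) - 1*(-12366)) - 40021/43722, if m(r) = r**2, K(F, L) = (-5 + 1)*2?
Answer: -88131685/135079119 ≈ -0.65244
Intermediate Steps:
K(F, L) = -8 (K(F, L) = -4*2 = -8)
m(6 - 1*(-51))/(K(135, -105) - 1*(-12366)) - 40021/43722 = (6 - 1*(-51))**2/(-8 - 1*(-12366)) - 40021/43722 = (6 + 51)**2/(-8 + 12366) - 40021*1/43722 = 57**2/12358 - 40021/43722 = 3249*(1/12358) - 40021/43722 = 3249/12358 - 40021/43722 = -88131685/135079119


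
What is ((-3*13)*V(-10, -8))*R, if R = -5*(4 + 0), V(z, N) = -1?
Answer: -780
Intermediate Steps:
R = -20 (R = -5*4 = -20)
((-3*13)*V(-10, -8))*R = (-3*13*(-1))*(-20) = -39*(-1)*(-20) = 39*(-20) = -780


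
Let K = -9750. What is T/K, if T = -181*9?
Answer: 543/3250 ≈ 0.16708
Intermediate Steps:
T = -1629
T/K = -1629/(-9750) = -1629*(-1/9750) = 543/3250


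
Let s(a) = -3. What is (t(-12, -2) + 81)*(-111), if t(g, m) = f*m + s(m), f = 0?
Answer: -8658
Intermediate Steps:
t(g, m) = -3 (t(g, m) = 0*m - 3 = 0 - 3 = -3)
(t(-12, -2) + 81)*(-111) = (-3 + 81)*(-111) = 78*(-111) = -8658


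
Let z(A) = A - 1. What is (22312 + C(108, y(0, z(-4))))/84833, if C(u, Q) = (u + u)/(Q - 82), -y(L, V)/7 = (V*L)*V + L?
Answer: 914684/3478153 ≈ 0.26298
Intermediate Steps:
z(A) = -1 + A
y(L, V) = -7*L - 7*L*V² (y(L, V) = -7*((V*L)*V + L) = -7*((L*V)*V + L) = -7*(L*V² + L) = -7*(L + L*V²) = -7*L - 7*L*V²)
C(u, Q) = 2*u/(-82 + Q) (C(u, Q) = (2*u)/(-82 + Q) = 2*u/(-82 + Q))
(22312 + C(108, y(0, z(-4))))/84833 = (22312 + 2*108/(-82 - 7*0*(1 + (-1 - 4)²)))/84833 = (22312 + 2*108/(-82 - 7*0*(1 + (-5)²)))*(1/84833) = (22312 + 2*108/(-82 - 7*0*(1 + 25)))*(1/84833) = (22312 + 2*108/(-82 - 7*0*26))*(1/84833) = (22312 + 2*108/(-82 + 0))*(1/84833) = (22312 + 2*108/(-82))*(1/84833) = (22312 + 2*108*(-1/82))*(1/84833) = (22312 - 108/41)*(1/84833) = (914684/41)*(1/84833) = 914684/3478153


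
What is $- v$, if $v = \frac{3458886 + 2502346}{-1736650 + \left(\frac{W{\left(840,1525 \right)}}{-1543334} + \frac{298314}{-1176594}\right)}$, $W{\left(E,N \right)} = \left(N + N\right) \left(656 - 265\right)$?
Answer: $\frac{112759033401148082}{32849432982162781} \approx 3.4326$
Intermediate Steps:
$W{\left(E,N \right)} = 782 N$ ($W{\left(E,N \right)} = 2 N 391 = 782 N$)
$v = - \frac{112759033401148082}{32849432982162781}$ ($v = \frac{3458886 + 2502346}{-1736650 + \left(\frac{782 \cdot 1525}{-1543334} + \frac{298314}{-1176594}\right)} = \frac{5961232}{-1736650 + \left(1192550 \left(- \frac{1}{1543334}\right) + 298314 \left(- \frac{1}{1176594}\right)\right)} = \frac{5961232}{-1736650 - \frac{155295442798}{151323127033}} = \frac{5961232}{- \frac{262795463857302248}{151323127033}} = 5961232 \left(- \frac{151323127033}{262795463857302248}\right) = - \frac{112759033401148082}{32849432982162781} \approx -3.4326$)
$- v = \left(-1\right) \left(- \frac{112759033401148082}{32849432982162781}\right) = \frac{112759033401148082}{32849432982162781}$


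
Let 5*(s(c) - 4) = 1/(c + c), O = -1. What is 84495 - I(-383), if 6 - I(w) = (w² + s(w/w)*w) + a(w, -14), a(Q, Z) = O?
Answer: 2296067/10 ≈ 2.2961e+5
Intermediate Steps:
a(Q, Z) = -1
s(c) = 4 + 1/(10*c) (s(c) = 4 + 1/(5*(c + c)) = 4 + 1/(5*((2*c))) = 4 + (1/(2*c))/5 = 4 + 1/(10*c))
I(w) = 7 - w² - 41*w/10 (I(w) = 6 - ((w² + (4 + 1/(10*((w/w))))*w) - 1) = 6 - ((w² + (4 + (⅒)/1)*w) - 1) = 6 - ((w² + (4 + (⅒)*1)*w) - 1) = 6 - ((w² + (4 + ⅒)*w) - 1) = 6 - ((w² + 41*w/10) - 1) = 6 - (-1 + w² + 41*w/10) = 6 + (1 - w² - 41*w/10) = 7 - w² - 41*w/10)
84495 - I(-383) = 84495 - (7 - 1*(-383)² - 41/10*(-383)) = 84495 - (7 - 1*146689 + 15703/10) = 84495 - (7 - 146689 + 15703/10) = 84495 - 1*(-1451117/10) = 84495 + 1451117/10 = 2296067/10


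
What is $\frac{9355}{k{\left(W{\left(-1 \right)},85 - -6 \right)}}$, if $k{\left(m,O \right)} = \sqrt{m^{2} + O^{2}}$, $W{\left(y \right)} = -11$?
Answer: $\frac{9355 \sqrt{8402}}{8402} \approx 102.06$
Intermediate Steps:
$k{\left(m,O \right)} = \sqrt{O^{2} + m^{2}}$
$\frac{9355}{k{\left(W{\left(-1 \right)},85 - -6 \right)}} = \frac{9355}{\sqrt{\left(85 - -6\right)^{2} + \left(-11\right)^{2}}} = \frac{9355}{\sqrt{\left(85 + 6\right)^{2} + 121}} = \frac{9355}{\sqrt{91^{2} + 121}} = \frac{9355}{\sqrt{8281 + 121}} = \frac{9355}{\sqrt{8402}} = 9355 \frac{\sqrt{8402}}{8402} = \frac{9355 \sqrt{8402}}{8402}$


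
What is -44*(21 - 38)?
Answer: 748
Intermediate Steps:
-44*(21 - 38) = -44*(-17) = 748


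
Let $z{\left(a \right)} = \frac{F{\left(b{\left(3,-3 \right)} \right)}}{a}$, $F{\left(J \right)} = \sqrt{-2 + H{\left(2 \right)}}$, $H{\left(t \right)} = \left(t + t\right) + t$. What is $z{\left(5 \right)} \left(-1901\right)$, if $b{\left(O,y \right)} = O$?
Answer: $- \frac{3802}{5} \approx -760.4$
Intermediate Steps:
$H{\left(t \right)} = 3 t$ ($H{\left(t \right)} = 2 t + t = 3 t$)
$F{\left(J \right)} = 2$ ($F{\left(J \right)} = \sqrt{-2 + 3 \cdot 2} = \sqrt{-2 + 6} = \sqrt{4} = 2$)
$z{\left(a \right)} = \frac{2}{a}$
$z{\left(5 \right)} \left(-1901\right) = \frac{2}{5} \left(-1901\right) = - \frac{3802}{5}$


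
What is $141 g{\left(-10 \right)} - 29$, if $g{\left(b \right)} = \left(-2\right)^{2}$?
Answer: $535$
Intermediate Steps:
$g{\left(b \right)} = 4$
$141 g{\left(-10 \right)} - 29 = 141 \cdot 4 - 29 = 564 - 29 = 535$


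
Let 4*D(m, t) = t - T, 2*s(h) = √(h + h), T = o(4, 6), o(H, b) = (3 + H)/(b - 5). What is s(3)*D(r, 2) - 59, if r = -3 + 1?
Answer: -59 - 5*√6/8 ≈ -60.531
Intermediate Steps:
r = -2
o(H, b) = (3 + H)/(-5 + b)
T = 7 (T = (3 + 4)/(-5 + 6) = 7/1 = 1*7 = 7)
s(h) = √2*√h/2 (s(h) = √(h + h)/2 = √(2*h)/2 = (√2*√h)/2 = √2*√h/2)
D(m, t) = -7/4 + t/4 (D(m, t) = (t - 1*7)/4 = (t - 7)/4 = (-7 + t)/4 = -7/4 + t/4)
s(3)*D(r, 2) - 59 = (√2*√3/2)*(-7/4 + (¼)*2) - 59 = (√6/2)*(-7/4 + ½) - 59 = (√6/2)*(-5/4) - 59 = -5*√6/8 - 59 = -59 - 5*√6/8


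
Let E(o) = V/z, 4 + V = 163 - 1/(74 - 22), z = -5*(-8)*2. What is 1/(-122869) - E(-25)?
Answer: -1015762183/511135040 ≈ -1.9873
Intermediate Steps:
z = 80 (z = 40*2 = 80)
V = 8267/52 (V = -4 + (163 - 1/(74 - 22)) = -4 + (163 - 1/52) = -4 + 8475/52 = 8267/52 ≈ 158.98)
E(o) = 8267/4160 (E(o) = (8267/52)/80 = (8267/52)*(1/80) = 8267/4160)
1/(-122869) - E(-25) = 1/(-122869) - 1*8267/4160 = -1/122869 - 8267/4160 = -1015762183/511135040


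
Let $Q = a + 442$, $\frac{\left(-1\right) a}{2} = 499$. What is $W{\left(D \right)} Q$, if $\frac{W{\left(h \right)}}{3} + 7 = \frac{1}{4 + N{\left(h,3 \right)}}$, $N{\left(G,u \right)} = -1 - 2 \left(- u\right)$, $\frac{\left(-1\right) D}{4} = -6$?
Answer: $\frac{34472}{3} \approx 11491.0$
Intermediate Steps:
$D = 24$ ($D = \left(-4\right) \left(-6\right) = 24$)
$a = -998$ ($a = \left(-2\right) 499 = -998$)
$N{\left(G,u \right)} = -1 + 2 u$
$W{\left(h \right)} = - \frac{62}{3}$ ($W{\left(h \right)} = -21 + \frac{3}{4 + \left(-1 + 2 \cdot 3\right)} = -21 + \frac{3}{4 + \left(-1 + 6\right)} = -21 + \frac{3}{4 + 5} = -21 + \frac{3}{9} = -21 + 3 \cdot \frac{1}{9} = -21 + \frac{1}{3} = - \frac{62}{3}$)
$Q = -556$ ($Q = -998 + 442 = -556$)
$W{\left(D \right)} Q = \left(- \frac{62}{3}\right) \left(-556\right) = \frac{34472}{3}$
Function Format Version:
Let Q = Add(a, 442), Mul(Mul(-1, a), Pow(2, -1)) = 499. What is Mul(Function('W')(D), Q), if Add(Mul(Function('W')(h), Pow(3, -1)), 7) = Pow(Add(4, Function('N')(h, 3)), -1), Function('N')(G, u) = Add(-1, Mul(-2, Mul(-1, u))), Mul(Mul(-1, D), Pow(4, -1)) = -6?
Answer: Rational(34472, 3) ≈ 11491.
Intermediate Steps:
D = 24 (D = Mul(-4, -6) = 24)
a = -998 (a = Mul(-2, 499) = -998)
Function('N')(G, u) = Add(-1, Mul(2, u))
Function('W')(h) = Rational(-62, 3) (Function('W')(h) = Add(-21, Mul(3, Pow(Add(4, Add(-1, Mul(2, 3))), -1))) = Add(-21, Mul(3, Pow(Add(4, Add(-1, 6)), -1))) = Add(-21, Mul(3, Pow(Add(4, 5), -1))) = Add(-21, Mul(3, Pow(9, -1))) = Add(-21, Mul(3, Rational(1, 9))) = Add(-21, Rational(1, 3)) = Rational(-62, 3))
Q = -556 (Q = Add(-998, 442) = -556)
Mul(Function('W')(D), Q) = Mul(Rational(-62, 3), -556) = Rational(34472, 3)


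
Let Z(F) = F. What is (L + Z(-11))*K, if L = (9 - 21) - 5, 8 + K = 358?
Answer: -9800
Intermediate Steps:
K = 350 (K = -8 + 358 = 350)
L = -17 (L = -12 - 5 = -17)
(L + Z(-11))*K = (-17 - 11)*350 = -28*350 = -9800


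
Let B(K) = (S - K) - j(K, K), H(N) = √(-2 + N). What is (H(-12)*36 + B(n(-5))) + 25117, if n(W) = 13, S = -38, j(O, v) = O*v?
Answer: 24897 + 36*I*√14 ≈ 24897.0 + 134.7*I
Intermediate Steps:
B(K) = -38 - K - K² (B(K) = (-38 - K) - K*K = (-38 - K) - K² = -38 - K - K²)
(H(-12)*36 + B(n(-5))) + 25117 = (√(-2 - 12)*36 + (-38 - 1*13 - 1*13²)) + 25117 = (√(-14)*36 + (-38 - 13 - 1*169)) + 25117 = ((I*√14)*36 + (-38 - 13 - 169)) + 25117 = (36*I*√14 - 220) + 25117 = (-220 + 36*I*√14) + 25117 = 24897 + 36*I*√14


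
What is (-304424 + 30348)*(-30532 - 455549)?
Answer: 133223136156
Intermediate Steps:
(-304424 + 30348)*(-30532 - 455549) = -274076*(-486081) = 133223136156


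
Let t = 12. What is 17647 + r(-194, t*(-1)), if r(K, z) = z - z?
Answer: 17647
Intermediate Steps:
r(K, z) = 0
17647 + r(-194, t*(-1)) = 17647 + 0 = 17647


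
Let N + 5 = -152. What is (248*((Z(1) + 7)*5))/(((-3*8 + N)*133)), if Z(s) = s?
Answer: -9920/24073 ≈ -0.41208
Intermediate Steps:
N = -157 (N = -5 - 152 = -157)
(248*((Z(1) + 7)*5))/(((-3*8 + N)*133)) = (248*((1 + 7)*5))/(((-3*8 - 157)*133)) = (248*(8*5))/(((-24 - 157)*133)) = (248*40)/((-181*133)) = 9920/(-24073) = 9920*(-1/24073) = -9920/24073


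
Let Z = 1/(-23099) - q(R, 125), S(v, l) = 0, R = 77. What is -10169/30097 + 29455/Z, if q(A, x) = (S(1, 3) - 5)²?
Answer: -20483300664809/17380295172 ≈ -1178.5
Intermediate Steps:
q(A, x) = 25 (q(A, x) = (0 - 5)² = (-5)² = 25)
Z = -577476/23099 (Z = 1/(-23099) - 1*25 = -1/23099 - 25 = -577476/23099 ≈ -25.000)
-10169/30097 + 29455/Z = -10169/30097 + 29455/(-577476/23099) = -10169*1/30097 + 29455*(-23099/577476) = -10169/30097 - 680381045/577476 = -20483300664809/17380295172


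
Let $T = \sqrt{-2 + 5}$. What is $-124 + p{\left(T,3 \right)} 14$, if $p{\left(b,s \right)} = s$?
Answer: $-82$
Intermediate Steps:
$T = \sqrt{3} \approx 1.732$
$-124 + p{\left(T,3 \right)} 14 = -124 + 3 \cdot 14 = -124 + 42 = -82$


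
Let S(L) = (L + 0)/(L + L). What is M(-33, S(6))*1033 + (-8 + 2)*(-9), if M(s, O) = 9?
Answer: 9351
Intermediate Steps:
S(L) = 1/2 (S(L) = L/((2*L)) = L*(1/(2*L)) = 1/2)
M(-33, S(6))*1033 + (-8 + 2)*(-9) = 9*1033 + (-8 + 2)*(-9) = 9297 - 6*(-9) = 9297 + 54 = 9351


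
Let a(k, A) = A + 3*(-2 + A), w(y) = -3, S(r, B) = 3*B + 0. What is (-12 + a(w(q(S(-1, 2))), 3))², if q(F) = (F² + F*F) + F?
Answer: 36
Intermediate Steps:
S(r, B) = 3*B
q(F) = F + 2*F² (q(F) = (F² + F²) + F = 2*F² + F = F + 2*F²)
a(k, A) = -6 + 4*A (a(k, A) = A + (-6 + 3*A) = -6 + 4*A)
(-12 + a(w(q(S(-1, 2))), 3))² = (-12 + (-6 + 4*3))² = (-12 + (-6 + 12))² = (-12 + 6)² = (-6)² = 36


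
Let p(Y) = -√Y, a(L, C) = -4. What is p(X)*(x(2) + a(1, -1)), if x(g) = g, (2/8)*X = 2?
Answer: 4*√2 ≈ 5.6569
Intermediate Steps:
X = 8 (X = 4*2 = 8)
p(X)*(x(2) + a(1, -1)) = (-√8)*(2 - 4) = -2*√2*(-2) = 4*√2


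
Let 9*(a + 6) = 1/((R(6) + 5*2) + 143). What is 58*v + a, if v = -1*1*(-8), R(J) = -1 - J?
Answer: 601813/1314 ≈ 458.00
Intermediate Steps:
v = 8 (v = -1*(-8) = 8)
a = -7883/1314 (a = -6 + 1/(9*(((-1 - 1*6) + 5*2) + 143)) = -6 + 1/(9*(((-1 - 6) + 10) + 143)) = -6 + 1/(9*((-7 + 10) + 143)) = -6 + 1/(9*(3 + 143)) = -6 + (⅑)/146 = -6 + (⅑)*(1/146) = -6 + 1/1314 = -7883/1314 ≈ -5.9992)
58*v + a = 58*8 - 7883/1314 = 464 - 7883/1314 = 601813/1314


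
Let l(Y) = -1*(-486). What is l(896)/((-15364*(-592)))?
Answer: 243/4547744 ≈ 5.3433e-5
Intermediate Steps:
l(Y) = 486
l(896)/((-15364*(-592))) = 486/((-15364*(-592))) = 486/9095488 = 486*(1/9095488) = 243/4547744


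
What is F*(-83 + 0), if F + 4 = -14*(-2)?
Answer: -1992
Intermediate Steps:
F = 24 (F = -4 - 14*(-2) = -4 + 28 = 24)
F*(-83 + 0) = 24*(-83 + 0) = 24*(-83) = -1992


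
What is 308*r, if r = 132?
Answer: 40656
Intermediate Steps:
308*r = 308*132 = 40656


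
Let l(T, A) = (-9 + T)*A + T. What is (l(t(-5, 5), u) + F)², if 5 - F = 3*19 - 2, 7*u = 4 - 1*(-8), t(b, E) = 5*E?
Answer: 289/49 ≈ 5.8980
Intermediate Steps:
u = 12/7 (u = (4 - 1*(-8))/7 = (4 + 8)/7 = (⅐)*12 = 12/7 ≈ 1.7143)
l(T, A) = T + A*(-9 + T) (l(T, A) = A*(-9 + T) + T = T + A*(-9 + T))
F = -50 (F = 5 - (3*19 - 2) = 5 - (57 - 2) = 5 - 1*55 = 5 - 55 = -50)
(l(t(-5, 5), u) + F)² = ((5*5 - 9*12/7 + 12*(5*5)/7) - 50)² = ((25 - 108/7 + (12/7)*25) - 50)² = ((25 - 108/7 + 300/7) - 50)² = (367/7 - 50)² = (17/7)² = 289/49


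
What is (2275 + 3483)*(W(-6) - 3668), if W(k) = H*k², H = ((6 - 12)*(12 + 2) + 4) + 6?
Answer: -36459656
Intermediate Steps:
H = -74 (H = (-6*14 + 4) + 6 = (-84 + 4) + 6 = -80 + 6 = -74)
W(k) = -74*k²
(2275 + 3483)*(W(-6) - 3668) = (2275 + 3483)*(-74*(-6)² - 3668) = 5758*(-74*36 - 3668) = 5758*(-2664 - 3668) = 5758*(-6332) = -36459656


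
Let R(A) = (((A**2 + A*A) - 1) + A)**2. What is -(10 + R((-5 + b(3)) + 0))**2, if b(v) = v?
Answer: -1225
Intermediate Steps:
R(A) = (-1 + A + 2*A**2)**2 (R(A) = (((A**2 + A**2) - 1) + A)**2 = ((2*A**2 - 1) + A)**2 = ((-1 + 2*A**2) + A)**2 = (-1 + A + 2*A**2)**2)
-(10 + R((-5 + b(3)) + 0))**2 = -(10 + (-1 + ((-5 + 3) + 0) + 2*((-5 + 3) + 0)**2)**2)**2 = -(10 + (-1 + (-2 + 0) + 2*(-2 + 0)**2)**2)**2 = -(10 + (-1 - 2 + 2*(-2)**2)**2)**2 = -(10 + (-1 - 2 + 2*4)**2)**2 = -(10 + (-1 - 2 + 8)**2)**2 = -(10 + 5**2)**2 = -(10 + 25)**2 = -1*35**2 = -1*1225 = -1225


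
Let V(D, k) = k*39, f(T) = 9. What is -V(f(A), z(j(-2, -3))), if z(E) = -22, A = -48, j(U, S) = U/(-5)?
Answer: 858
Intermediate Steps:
j(U, S) = -U/5 (j(U, S) = U*(-1/5) = -U/5)
V(D, k) = 39*k
-V(f(A), z(j(-2, -3))) = -39*(-22) = -1*(-858) = 858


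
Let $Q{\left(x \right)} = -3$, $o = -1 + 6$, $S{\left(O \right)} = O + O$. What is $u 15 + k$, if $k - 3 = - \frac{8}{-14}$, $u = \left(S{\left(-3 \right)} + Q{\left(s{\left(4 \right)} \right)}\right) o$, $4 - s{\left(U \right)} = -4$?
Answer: $- \frac{4700}{7} \approx -671.43$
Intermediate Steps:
$S{\left(O \right)} = 2 O$
$s{\left(U \right)} = 8$ ($s{\left(U \right)} = 4 - -4 = 4 + 4 = 8$)
$o = 5$
$u = -45$ ($u = \left(2 \left(-3\right) - 3\right) 5 = \left(-6 - 3\right) 5 = \left(-9\right) 5 = -45$)
$k = \frac{25}{7}$ ($k = 3 - \frac{8}{-14} = 3 - - \frac{4}{7} = 3 + \frac{4}{7} = \frac{25}{7} \approx 3.5714$)
$u 15 + k = \left(-45\right) 15 + \frac{25}{7} = -675 + \frac{25}{7} = - \frac{4700}{7}$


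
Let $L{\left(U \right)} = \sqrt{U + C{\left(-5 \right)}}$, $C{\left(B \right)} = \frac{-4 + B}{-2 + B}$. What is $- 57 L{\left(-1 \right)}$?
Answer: $- \frac{57 \sqrt{14}}{7} \approx -30.468$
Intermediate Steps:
$C{\left(B \right)} = \frac{-4 + B}{-2 + B}$
$L{\left(U \right)} = \sqrt{\frac{9}{7} + U}$ ($L{\left(U \right)} = \sqrt{U + \frac{-4 - 5}{-2 - 5}} = \sqrt{U + \frac{1}{-7} \left(-9\right)} = \sqrt{U - - \frac{9}{7}} = \sqrt{U + \frac{9}{7}} = \sqrt{\frac{9}{7} + U}$)
$- 57 L{\left(-1 \right)} = - 57 \frac{\sqrt{63 + 49 \left(-1\right)}}{7} = - 57 \frac{\sqrt{63 - 49}}{7} = - 57 \frac{\sqrt{14}}{7} = - \frac{57 \sqrt{14}}{7}$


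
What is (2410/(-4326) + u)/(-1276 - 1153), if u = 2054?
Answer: -4441597/5253927 ≈ -0.84539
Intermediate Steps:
(2410/(-4326) + u)/(-1276 - 1153) = (2410/(-4326) + 2054)/(-1276 - 1153) = (2410*(-1/4326) + 2054)/(-2429) = (-1205/2163 + 2054)*(-1/2429) = (4441597/2163)*(-1/2429) = -4441597/5253927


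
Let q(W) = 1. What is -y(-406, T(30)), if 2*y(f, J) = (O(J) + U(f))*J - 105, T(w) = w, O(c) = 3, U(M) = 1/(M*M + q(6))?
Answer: 2472525/329674 ≈ 7.4999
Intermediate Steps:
U(M) = 1/(1 + M²) (U(M) = 1/(M*M + 1) = 1/(M² + 1) = 1/(1 + M²))
y(f, J) = -105/2 + J*(3 + 1/(1 + f²))/2 (y(f, J) = ((3 + 1/(1 + f²))*J - 105)/2 = (J*(3 + 1/(1 + f²)) - 105)/2 = (-105 + J*(3 + 1/(1 + f²)))/2 = -105/2 + J*(3 + 1/(1 + f²))/2)
-y(-406, T(30)) = -(30 + 3*(1 + (-406)²)*(-35 + 30))/(2*(1 + (-406)²)) = -(30 + 3*(1 + 164836)*(-5))/(2*(1 + 164836)) = -(30 + 3*164837*(-5))/(2*164837) = -(30 - 2472555)/(2*164837) = -(-2472525)/(2*164837) = -1*(-2472525/329674) = 2472525/329674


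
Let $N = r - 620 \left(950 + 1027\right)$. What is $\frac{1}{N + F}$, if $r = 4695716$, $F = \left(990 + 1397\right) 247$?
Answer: $\frac{1}{4059565} \approx 2.4633 \cdot 10^{-7}$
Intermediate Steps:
$F = 589589$ ($F = 2387 \cdot 247 = 589589$)
$N = 3469976$ ($N = 4695716 - 620 \left(950 + 1027\right) = 4695716 - 1225740 = 3469976$)
$\frac{1}{N + F} = \frac{1}{3469976 + 589589} = \frac{1}{4059565}$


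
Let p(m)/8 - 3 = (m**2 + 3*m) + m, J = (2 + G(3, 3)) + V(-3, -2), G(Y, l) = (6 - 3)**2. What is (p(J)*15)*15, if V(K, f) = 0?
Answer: 302400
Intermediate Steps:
G(Y, l) = 9 (G(Y, l) = 3**2 = 9)
J = 11 (J = (2 + 9) + 0 = 11 + 0 = 11)
p(m) = 24 + 8*m**2 + 32*m (p(m) = 24 + 8*((m**2 + 3*m) + m) = 24 + 8*(m**2 + 4*m) = 24 + (8*m**2 + 32*m) = 24 + 8*m**2 + 32*m)
(p(J)*15)*15 = ((24 + 8*11**2 + 32*11)*15)*15 = ((24 + 8*121 + 352)*15)*15 = ((24 + 968 + 352)*15)*15 = (1344*15)*15 = 20160*15 = 302400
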